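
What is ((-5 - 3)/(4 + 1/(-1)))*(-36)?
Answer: 96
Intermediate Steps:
((-5 - 3)/(4 + 1/(-1)))*(-36) = -8/(4 - 1)*(-36) = -8/3*(-36) = 96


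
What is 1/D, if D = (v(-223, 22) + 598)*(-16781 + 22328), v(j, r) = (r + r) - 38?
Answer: 1/3350388 ≈ 2.9847e-7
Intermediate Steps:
v(j, r) = -38 + 2*r (v(j, r) = 2*r - 38 = -38 + 2*r)
D = 3350388 (D = ((-38 + 2*22) + 598)*(-16781 + 22328) = ((-38 + 44) + 598)*5547 = (6 + 598)*5547 = 604*5547 = 3350388)
1/D = 1/3350388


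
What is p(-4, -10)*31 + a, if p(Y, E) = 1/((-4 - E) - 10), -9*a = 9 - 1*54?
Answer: -11/4 ≈ -2.7500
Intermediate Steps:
a = 5 (a = -(9 - 1*54)/9 = -(9 - 54)/9 = -⅑*(-45) = 5)
p(Y, E) = 1/(-14 - E)
p(-4, -10)*31 + a = -1/(14 - 10)*31 + 5 = -1/4*31 + 5 = -1*¼*31 + 5 = -¼*31 + 5 = -31/4 + 5 = -11/4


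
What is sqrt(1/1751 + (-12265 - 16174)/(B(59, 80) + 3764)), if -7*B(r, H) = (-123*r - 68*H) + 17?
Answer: I*sqrt(5954596398442065)/34169014 ≈ 2.2584*I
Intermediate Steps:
B(r, H) = -17/7 + 68*H/7 + 123*r/7 (B(r, H) = -((-123*r - 68*H) + 17)/7 = -(17 - 123*r - 68*H)/7 = -17/7 + 68*H/7 + 123*r/7)
sqrt(1/1751 + (-12265 - 16174)/(B(59, 80) + 3764)) = sqrt(1/1751 + (-12265 - 16174)/((-17/7 + (68/7)*80 + (123/7)*59) + 3764)) = sqrt(1/1751 - 28439/((-17/7 + 5440/7 + 7257/7) + 3764)) = sqrt(1/1751 - 28439/(12680/7 + 3764)) = sqrt(1/1751 - 28439/39028/7) = sqrt(1/1751 - 28439*7/39028) = sqrt(1/1751 - 199073/39028) = sqrt(-348537795/68338028) = I*sqrt(5954596398442065)/34169014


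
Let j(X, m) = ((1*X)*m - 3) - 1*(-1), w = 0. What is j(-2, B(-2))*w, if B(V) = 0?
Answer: 0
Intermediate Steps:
j(X, m) = -2 + X*m (j(X, m) = (X*m - 3) + 1 = (-3 + X*m) + 1 = -2 + X*m)
j(-2, B(-2))*w = (-2 - 2*0)*0 = (-2 + 0)*0 = -2*0 = 0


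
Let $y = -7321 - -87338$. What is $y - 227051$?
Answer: $-147034$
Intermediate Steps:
$y = 80017$ ($y = -7321 + 87338 = 80017$)
$y - 227051 = 80017 - 227051 = -147034$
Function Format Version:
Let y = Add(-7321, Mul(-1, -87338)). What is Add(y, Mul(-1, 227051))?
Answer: -147034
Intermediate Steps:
y = 80017 (y = Add(-7321, 87338) = 80017)
Add(y, Mul(-1, 227051)) = Add(80017, Mul(-1, 227051)) = Add(80017, -227051) = -147034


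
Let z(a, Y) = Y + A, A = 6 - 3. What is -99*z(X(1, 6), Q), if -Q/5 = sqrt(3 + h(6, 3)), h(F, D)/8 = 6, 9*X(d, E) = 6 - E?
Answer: -297 + 495*sqrt(51) ≈ 3238.0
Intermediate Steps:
X(d, E) = 2/3 - E/9 (X(d, E) = (6 - E)/9 = 2/3 - E/9)
A = 3
h(F, D) = 48 (h(F, D) = 8*6 = 48)
Q = -5*sqrt(51) (Q = -5*sqrt(3 + 48) = -5*sqrt(51) ≈ -35.707)
z(a, Y) = 3 + Y (z(a, Y) = Y + 3 = 3 + Y)
-99*z(X(1, 6), Q) = -99*(3 - 5*sqrt(51)) = -297 + 495*sqrt(51)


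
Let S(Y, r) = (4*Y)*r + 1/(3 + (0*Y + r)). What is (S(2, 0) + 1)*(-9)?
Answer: -12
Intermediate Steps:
S(Y, r) = 1/(3 + r) + 4*Y*r (S(Y, r) = 4*Y*r + 1/(3 + (0 + r)) = 4*Y*r + 1/(3 + r) = 1/(3 + r) + 4*Y*r)
(S(2, 0) + 1)*(-9) = ((1 + 4*2*0**2 + 12*2*0)/(3 + 0) + 1)*(-9) = ((1 + 4*2*0 + 0)/3 + 1)*(-9) = ((1 + 0 + 0)/3 + 1)*(-9) = ((1/3)*1 + 1)*(-9) = (1/3 + 1)*(-9) = (4/3)*(-9) = -12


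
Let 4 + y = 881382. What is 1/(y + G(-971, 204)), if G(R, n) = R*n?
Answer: 1/683294 ≈ 1.4635e-6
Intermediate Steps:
y = 881378 (y = -4 + 881382 = 881378)
1/(y + G(-971, 204)) = 1/(881378 - 971*204) = 1/(881378 - 198084) = 1/683294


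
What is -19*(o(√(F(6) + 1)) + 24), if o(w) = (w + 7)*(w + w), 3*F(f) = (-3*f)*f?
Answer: 874 - 266*I*√35 ≈ 874.0 - 1573.7*I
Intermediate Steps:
F(f) = -f² (F(f) = ((-3*f)*f)/3 = (-3*f²)/3 = -f²)
o(w) = 2*w*(7 + w) (o(w) = (7 + w)*(2*w) = 2*w*(7 + w))
-19*(o(√(F(6) + 1)) + 24) = -19*(2*√(-1*6² + 1)*(7 + √(-1*6² + 1)) + 24) = -19*(2*√(-1*36 + 1)*(7 + √(-1*36 + 1)) + 24) = -19*(2*√(-36 + 1)*(7 + √(-36 + 1)) + 24) = -19*(2*√(-35)*(7 + √(-35)) + 24) = -19*(2*(I*√35)*(7 + I*√35) + 24) = -19*(2*I*√35*(7 + I*√35) + 24) = -19*(24 + 2*I*√35*(7 + I*√35)) = -456 - 38*I*√35*(7 + I*√35)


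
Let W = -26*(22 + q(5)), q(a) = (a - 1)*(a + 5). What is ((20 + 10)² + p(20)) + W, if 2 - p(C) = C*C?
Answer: -1110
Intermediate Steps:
q(a) = (-1 + a)*(5 + a)
p(C) = 2 - C² (p(C) = 2 - C*C = 2 - C²)
W = -1612 (W = -26*(22 + (-5 + 5² + 4*5)) = -26*(22 + (-5 + 25 + 20)) = -26*(22 + 40) = -26*62 = -1612)
((20 + 10)² + p(20)) + W = ((20 + 10)² + (2 - 1*20²)) - 1612 = (30² + (2 - 1*400)) - 1612 = (900 + (2 - 400)) - 1612 = (900 - 398) - 1612 = 502 - 1612 = -1110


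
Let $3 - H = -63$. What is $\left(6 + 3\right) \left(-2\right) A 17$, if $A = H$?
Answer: $-20196$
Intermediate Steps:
$H = 66$ ($H = 3 - -63 = 3 + 63 = 66$)
$A = 66$
$\left(6 + 3\right) \left(-2\right) A 17 = \left(6 + 3\right) \left(-2\right) 66 \cdot 17 = 9 \left(-2\right) 66 \cdot 17 = \left(-18\right) 66 \cdot 17 = \left(-1188\right) 17 = -20196$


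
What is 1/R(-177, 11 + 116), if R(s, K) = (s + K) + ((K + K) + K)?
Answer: 1/331 ≈ 0.0030211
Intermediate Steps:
R(s, K) = s + 4*K (R(s, K) = (K + s) + (2*K + K) = (K + s) + 3*K = s + 4*K)
1/R(-177, 11 + 116) = 1/(-177 + 4*(11 + 116)) = 1/(-177 + 4*127) = 1/(-177 + 508) = 1/331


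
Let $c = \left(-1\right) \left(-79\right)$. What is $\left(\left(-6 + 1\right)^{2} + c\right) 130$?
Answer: $13520$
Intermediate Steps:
$c = 79$
$\left(\left(-6 + 1\right)^{2} + c\right) 130 = \left(\left(-6 + 1\right)^{2} + 79\right) 130 = \left(\left(-5\right)^{2} + 79\right) 130 = \left(25 + 79\right) 130 = 104 \cdot 130 = 13520$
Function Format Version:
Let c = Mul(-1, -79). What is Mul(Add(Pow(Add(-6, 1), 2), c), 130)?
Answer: 13520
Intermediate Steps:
c = 79
Mul(Add(Pow(Add(-6, 1), 2), c), 130) = Mul(Add(Pow(Add(-6, 1), 2), 79), 130) = Mul(Add(Pow(-5, 2), 79), 130) = Mul(Add(25, 79), 130) = Mul(104, 130) = 13520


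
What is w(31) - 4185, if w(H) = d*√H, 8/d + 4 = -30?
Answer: -4185 - 4*√31/17 ≈ -4186.3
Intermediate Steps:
d = -4/17 (d = 8/(-4 - 30) = 8/(-34) = 8*(-1/34) = -4/17 ≈ -0.23529)
w(H) = -4*√H/17
w(31) - 4185 = -4*√31/17 - 4185 = -4185 - 4*√31/17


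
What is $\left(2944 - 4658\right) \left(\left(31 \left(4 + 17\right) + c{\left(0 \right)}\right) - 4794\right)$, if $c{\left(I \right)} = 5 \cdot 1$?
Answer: $7092532$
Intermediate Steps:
$c{\left(I \right)} = 5$
$\left(2944 - 4658\right) \left(\left(31 \left(4 + 17\right) + c{\left(0 \right)}\right) - 4794\right) = \left(2944 - 4658\right) \left(\left(31 \left(4 + 17\right) + 5\right) - 4794\right) = - 1714 \left(\left(31 \cdot 21 + 5\right) - 4794\right) = - 1714 \left(\left(651 + 5\right) - 4794\right) = - 1714 \left(656 - 4794\right) = \left(-1714\right) \left(-4138\right) = 7092532$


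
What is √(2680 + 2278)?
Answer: √4958 ≈ 70.413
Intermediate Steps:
√(2680 + 2278) = √4958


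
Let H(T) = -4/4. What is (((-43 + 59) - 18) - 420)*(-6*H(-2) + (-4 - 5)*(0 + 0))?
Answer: -2532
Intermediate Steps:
H(T) = -1 (H(T) = -4*¼ = -1)
(((-43 + 59) - 18) - 420)*(-6*H(-2) + (-4 - 5)*(0 + 0)) = (((-43 + 59) - 18) - 420)*(-6*(-1) + (-4 - 5)*(0 + 0)) = ((16 - 18) - 420)*(6 - 9*0) = (-2 - 420)*(6 + 0) = -422*6 = -2532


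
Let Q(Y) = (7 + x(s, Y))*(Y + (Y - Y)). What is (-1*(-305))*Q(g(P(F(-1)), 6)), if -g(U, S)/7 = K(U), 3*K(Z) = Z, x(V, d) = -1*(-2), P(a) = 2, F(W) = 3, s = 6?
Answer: -12810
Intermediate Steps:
x(V, d) = 2
K(Z) = Z/3
g(U, S) = -7*U/3
Q(Y) = 9*Y (Q(Y) = (7 + 2)*(Y + (Y - Y)) = 9*(Y + 0) = 9*Y)
(-1*(-305))*Q(g(P(F(-1)), 6)) = (-1*(-305))*(9*(-7/3*2)) = 305*(9*(-14/3)) = 305*(-42) = -12810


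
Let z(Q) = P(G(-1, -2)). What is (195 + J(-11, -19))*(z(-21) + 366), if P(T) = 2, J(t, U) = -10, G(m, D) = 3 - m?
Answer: 68080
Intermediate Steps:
z(Q) = 2
(195 + J(-11, -19))*(z(-21) + 366) = (195 - 10)*(2 + 366) = 185*368 = 68080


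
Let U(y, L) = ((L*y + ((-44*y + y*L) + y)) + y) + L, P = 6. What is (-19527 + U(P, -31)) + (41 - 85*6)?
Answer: -20651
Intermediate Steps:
U(y, L) = L - 42*y + 2*L*y (U(y, L) = ((L*y + ((-44*y + L*y) + y)) + y) + L = ((L*y + (-43*y + L*y)) + y) + L = ((-43*y + 2*L*y) + y) + L = (-42*y + 2*L*y) + L = L - 42*y + 2*L*y)
(-19527 + U(P, -31)) + (41 - 85*6) = (-19527 + (-31 - 42*6 + 2*(-31)*6)) + (41 - 85*6) = (-19527 + (-31 - 252 - 372)) + (41 - 510) = (-19527 - 655) - 469 = -20182 - 469 = -20651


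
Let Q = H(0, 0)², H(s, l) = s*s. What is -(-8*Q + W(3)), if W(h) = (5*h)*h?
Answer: -45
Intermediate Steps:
H(s, l) = s²
W(h) = 5*h²
Q = 0 (Q = (0²)² = 0² = 0)
-(-8*Q + W(3)) = -(-8*0 + 5*3²) = -(0 + 5*9) = -(0 + 45) = -1*45 = -45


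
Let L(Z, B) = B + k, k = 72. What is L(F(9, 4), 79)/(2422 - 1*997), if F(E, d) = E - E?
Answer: 151/1425 ≈ 0.10596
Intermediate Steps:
F(E, d) = 0
L(Z, B) = 72 + B (L(Z, B) = B + 72 = 72 + B)
L(F(9, 4), 79)/(2422 - 1*997) = (72 + 79)/(2422 - 1*997) = 151/(2422 - 997) = 151/1425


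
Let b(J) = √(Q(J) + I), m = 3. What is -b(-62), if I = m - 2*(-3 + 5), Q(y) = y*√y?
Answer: -√(-1 - 62*I*√62) ≈ -15.608 + 15.64*I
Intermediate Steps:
Q(y) = y^(3/2)
I = -1 (I = 3 - 2*(-3 + 5) = 3 - 2*2 = 3 - 4 = -1)
b(J) = √(-1 + J^(3/2)) (b(J) = √(J^(3/2) - 1) = √(-1 + J^(3/2)))
-b(-62) = -√(-1 + (-62)^(3/2)) = -√(-1 - 62*I*√62)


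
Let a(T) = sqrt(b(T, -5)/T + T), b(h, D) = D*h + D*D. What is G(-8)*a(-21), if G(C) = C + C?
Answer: -16*I*sqrt(11991)/21 ≈ -83.431*I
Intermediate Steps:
b(h, D) = D**2 + D*h (b(h, D) = D*h + D**2 = D**2 + D*h)
G(C) = 2*C
a(T) = sqrt(T + (25 - 5*T)/T) (a(T) = sqrt((-5*(-5 + T))/T + T) = sqrt((25 - 5*T)/T + T) = sqrt(T + (25 - 5*T)/T))
G(-8)*a(-21) = (2*(-8))*sqrt(-5 - 21 + 25/(-21)) = -16*sqrt(-5 - 21 + 25*(-1/21)) = -16*sqrt(-5 - 21 - 25/21) = -16*I*sqrt(11991)/21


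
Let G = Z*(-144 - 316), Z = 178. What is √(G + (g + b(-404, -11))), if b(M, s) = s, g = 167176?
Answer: √85285 ≈ 292.04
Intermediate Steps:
G = -81880 (G = 178*(-144 - 316) = 178*(-460) = -81880)
√(G + (g + b(-404, -11))) = √(-81880 + (167176 - 11)) = √(-81880 + 167165) = √85285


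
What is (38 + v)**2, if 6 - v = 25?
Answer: 361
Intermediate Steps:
v = -19 (v = 6 - 1*25 = 6 - 25 = -19)
(38 + v)**2 = (38 - 19)**2 = 19**2 = 361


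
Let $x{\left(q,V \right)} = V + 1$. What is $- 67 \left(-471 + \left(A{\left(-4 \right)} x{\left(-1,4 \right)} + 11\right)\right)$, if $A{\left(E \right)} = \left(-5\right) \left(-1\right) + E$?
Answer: $30485$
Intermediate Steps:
$A{\left(E \right)} = 5 + E$
$x{\left(q,V \right)} = 1 + V$
$- 67 \left(-471 + \left(A{\left(-4 \right)} x{\left(-1,4 \right)} + 11\right)\right) = - 67 \left(-471 + \left(\left(5 - 4\right) \left(1 + 4\right) + 11\right)\right) = - 67 \left(-471 + \left(1 \cdot 5 + 11\right)\right) = - 67 \left(-471 + \left(5 + 11\right)\right) = - 67 \left(-471 + 16\right) = \left(-67\right) \left(-455\right) = 30485$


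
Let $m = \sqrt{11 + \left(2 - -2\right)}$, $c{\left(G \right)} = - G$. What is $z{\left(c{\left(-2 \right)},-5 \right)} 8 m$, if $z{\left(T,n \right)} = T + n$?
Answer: $- 24 \sqrt{15} \approx -92.952$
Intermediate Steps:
$m = \sqrt{15}$ ($m = \sqrt{11 + \left(2 + 2\right)} = \sqrt{11 + 4} = \sqrt{15} \approx 3.873$)
$z{\left(c{\left(-2 \right)},-5 \right)} 8 m = \left(\left(-1\right) \left(-2\right) - 5\right) 8 \sqrt{15} = \left(2 - 5\right) 8 \sqrt{15} = \left(-3\right) 8 \sqrt{15} = - 24 \sqrt{15}$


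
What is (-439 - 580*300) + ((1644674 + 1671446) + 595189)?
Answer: 3736870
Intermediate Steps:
(-439 - 580*300) + ((1644674 + 1671446) + 595189) = (-439 - 174000) + (3316120 + 595189) = -174439 + 3911309 = 3736870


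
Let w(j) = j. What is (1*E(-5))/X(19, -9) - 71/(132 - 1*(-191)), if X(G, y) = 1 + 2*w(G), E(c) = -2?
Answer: -3415/12597 ≈ -0.27110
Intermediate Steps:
X(G, y) = 1 + 2*G
(1*E(-5))/X(19, -9) - 71/(132 - 1*(-191)) = (1*(-2))/(1 + 2*19) - 71/(132 - 1*(-191)) = -2/(1 + 38) - 71/(132 + 191) = -2/39 - 71/323 = -3415/12597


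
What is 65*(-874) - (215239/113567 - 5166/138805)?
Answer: -895563236544623/15763667435 ≈ -56812.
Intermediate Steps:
65*(-874) - (215239/113567 - 5166/138805) = -56810 - (215239*(1/113567) - 5166*1/138805) = -56810 - (215239/113567 - 5166/138805) = -56810 - 1*29289562273/15763667435 = -56810 - 29289562273/15763667435 = -895563236544623/15763667435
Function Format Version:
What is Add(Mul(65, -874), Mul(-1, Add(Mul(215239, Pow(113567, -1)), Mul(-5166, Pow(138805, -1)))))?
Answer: Rational(-895563236544623, 15763667435) ≈ -56812.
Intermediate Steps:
Add(Mul(65, -874), Mul(-1, Add(Mul(215239, Pow(113567, -1)), Mul(-5166, Pow(138805, -1))))) = Add(-56810, Mul(-1, Add(Mul(215239, Rational(1, 113567)), Mul(-5166, Rational(1, 138805))))) = Add(-56810, Mul(-1, Add(Rational(215239, 113567), Rational(-5166, 138805)))) = Add(-56810, Mul(-1, Rational(29289562273, 15763667435))) = Add(-56810, Rational(-29289562273, 15763667435)) = Rational(-895563236544623, 15763667435)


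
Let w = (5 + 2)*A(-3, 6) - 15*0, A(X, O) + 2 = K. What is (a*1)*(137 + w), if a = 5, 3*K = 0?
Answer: 615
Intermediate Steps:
K = 0 (K = (⅓)*0 = 0)
A(X, O) = -2 (A(X, O) = -2 + 0 = -2)
w = -14 (w = (5 + 2)*(-2) - 15*0 = 7*(-2) - 1*0 = -14 + 0 = -14)
(a*1)*(137 + w) = (5*1)*(137 - 14) = 5*123 = 615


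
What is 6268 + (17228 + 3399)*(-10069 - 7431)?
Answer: -360966232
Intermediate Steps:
6268 + (17228 + 3399)*(-10069 - 7431) = 6268 + 20627*(-17500) = 6268 - 360972500 = -360966232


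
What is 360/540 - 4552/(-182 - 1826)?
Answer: 2209/753 ≈ 2.9336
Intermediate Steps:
360/540 - 4552/(-182 - 1826) = 360*(1/540) - 4552/(-2008) = 2/3 - 4552*(-1/2008) = 2/3 + 569/251 = 2209/753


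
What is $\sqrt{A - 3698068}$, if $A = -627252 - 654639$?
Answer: $i \sqrt{4979959} \approx 2231.6 i$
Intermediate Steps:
$A = -1281891$ ($A = -627252 - 654639 = -1281891$)
$\sqrt{A - 3698068} = \sqrt{-1281891 - 3698068} = \sqrt{-4979959} = i \sqrt{4979959}$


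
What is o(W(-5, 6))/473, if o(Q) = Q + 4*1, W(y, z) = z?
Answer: 10/473 ≈ 0.021142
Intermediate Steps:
o(Q) = 4 + Q (o(Q) = Q + 4 = 4 + Q)
o(W(-5, 6))/473 = (4 + 6)/473 = 10*(1/473) = 10/473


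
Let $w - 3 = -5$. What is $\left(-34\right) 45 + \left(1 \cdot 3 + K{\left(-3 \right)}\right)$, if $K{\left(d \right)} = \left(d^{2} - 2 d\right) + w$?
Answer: $-1514$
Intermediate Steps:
$w = -2$ ($w = 3 - 5 = -2$)
$K{\left(d \right)} = -2 + d^{2} - 2 d$ ($K{\left(d \right)} = \left(d^{2} - 2 d\right) - 2 = -2 + d^{2} - 2 d$)
$\left(-34\right) 45 + \left(1 \cdot 3 + K{\left(-3 \right)}\right) = \left(-34\right) 45 + \left(1 \cdot 3 - \left(-4 - 9\right)\right) = -1530 + \left(3 + \left(-2 + 9 + 6\right)\right) = -1530 + \left(3 + 13\right) = -1530 + 16 = -1514$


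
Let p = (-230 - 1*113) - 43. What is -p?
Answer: 386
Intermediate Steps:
p = -386 (p = (-230 - 113) - 43 = -343 - 43 = -386)
-p = -1*(-386) = 386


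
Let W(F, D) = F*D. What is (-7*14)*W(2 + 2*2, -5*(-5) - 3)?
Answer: -12936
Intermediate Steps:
W(F, D) = D*F
(-7*14)*W(2 + 2*2, -5*(-5) - 3) = (-7*14)*((-5*(-5) - 3)*(2 + 2*2)) = -98*(25 - 3)*(2 + 4) = -2156*6 = -98*132 = -12936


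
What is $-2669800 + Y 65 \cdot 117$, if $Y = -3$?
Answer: $-2692615$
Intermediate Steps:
$-2669800 + Y 65 \cdot 117 = -2669800 + \left(-3\right) 65 \cdot 117 = -2669800 - 22815 = -2692615$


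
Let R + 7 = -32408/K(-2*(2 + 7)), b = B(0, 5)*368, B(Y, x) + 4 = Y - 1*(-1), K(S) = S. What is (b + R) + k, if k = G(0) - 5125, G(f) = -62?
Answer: -40478/9 ≈ -4497.6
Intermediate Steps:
B(Y, x) = -3 + Y (B(Y, x) = -4 + (Y - 1*(-1)) = -4 + (Y + 1) = -4 + (1 + Y) = -3 + Y)
b = -1104 (b = (-3 + 0)*368 = -3*368 = -1104)
R = 16141/9 (R = -7 - 32408*(-1/(2*(2 + 7))) = -7 - 32408/((-2*9)) = -7 - 32408/(-18) = -7 - 32408*(-1/18) = -7 + 16204/9 = 16141/9 ≈ 1793.4)
k = -5187 (k = -62 - 5125 = -5187)
(b + R) + k = (-1104 + 16141/9) - 5187 = 6205/9 - 5187 = -40478/9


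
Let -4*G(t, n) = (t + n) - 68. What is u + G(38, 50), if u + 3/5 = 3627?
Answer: 18107/5 ≈ 3621.4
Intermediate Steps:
u = 18132/5 (u = -⅗ + 3627 = 18132/5 ≈ 3626.4)
G(t, n) = 17 - n/4 - t/4 (G(t, n) = -((t + n) - 68)/4 = -((n + t) - 68)/4 = -(-68 + n + t)/4 = 17 - n/4 - t/4)
u + G(38, 50) = 18132/5 + (17 - ¼*50 - ¼*38) = 18132/5 + (17 - 25/2 - 19/2) = 18132/5 - 5 = 18107/5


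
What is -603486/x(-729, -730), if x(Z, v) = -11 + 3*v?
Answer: 603486/2201 ≈ 274.19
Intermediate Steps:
-603486/x(-729, -730) = -603486/(-11 + 3*(-730)) = -603486/(-11 - 2190) = -603486/(-2201) = -603486*(-1/2201) = 603486/2201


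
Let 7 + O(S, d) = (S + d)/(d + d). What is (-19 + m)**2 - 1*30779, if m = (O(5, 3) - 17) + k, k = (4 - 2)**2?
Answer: -264242/9 ≈ -29360.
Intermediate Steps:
O(S, d) = -7 + (S + d)/(2*d) (O(S, d) = -7 + (S + d)/(d + d) = -7 + (S + d)/((2*d)) = -7 + (S + d)*(1/(2*d)) = -7 + (S + d)/(2*d))
k = 4 (k = 2**2 = 4)
m = -56/3 (m = ((1/2)*(5 - 13*3)/3 - 17) + 4 = ((1/2)*(1/3)*(5 - 39) - 17) + 4 = ((1/2)*(1/3)*(-34) - 17) + 4 = (-17/3 - 17) + 4 = -68/3 + 4 = -56/3 ≈ -18.667)
(-19 + m)**2 - 1*30779 = (-19 - 56/3)**2 - 1*30779 = (-113/3)**2 - 30779 = 12769/9 - 30779 = -264242/9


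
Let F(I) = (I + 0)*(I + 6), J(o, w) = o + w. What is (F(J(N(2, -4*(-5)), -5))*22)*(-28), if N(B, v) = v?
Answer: -194040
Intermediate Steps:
F(I) = I*(6 + I)
(F(J(N(2, -4*(-5)), -5))*22)*(-28) = (((-4*(-5) - 5)*(6 + (-4*(-5) - 5)))*22)*(-28) = (((20 - 5)*(6 + (20 - 5)))*22)*(-28) = ((15*(6 + 15))*22)*(-28) = ((15*21)*22)*(-28) = (315*22)*(-28) = 6930*(-28) = -194040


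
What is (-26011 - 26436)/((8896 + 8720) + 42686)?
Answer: -52447/60302 ≈ -0.86974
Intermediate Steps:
(-26011 - 26436)/((8896 + 8720) + 42686) = -52447/(17616 + 42686) = -52447/60302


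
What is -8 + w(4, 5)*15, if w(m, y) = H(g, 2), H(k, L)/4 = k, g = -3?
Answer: -188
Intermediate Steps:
H(k, L) = 4*k
w(m, y) = -12 (w(m, y) = 4*(-3) = -12)
-8 + w(4, 5)*15 = -8 - 12*15 = -8 - 180 = -188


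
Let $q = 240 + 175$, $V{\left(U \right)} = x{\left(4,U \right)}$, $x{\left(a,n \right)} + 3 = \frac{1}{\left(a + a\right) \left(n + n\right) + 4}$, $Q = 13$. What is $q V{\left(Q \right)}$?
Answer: $- \frac{263525}{212} \approx -1243.0$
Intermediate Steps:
$x{\left(a,n \right)} = -3 + \frac{1}{4 + 4 a n}$ ($x{\left(a,n \right)} = -3 + \frac{1}{\left(a + a\right) \left(n + n\right) + 4} = -3 + \frac{1}{2 a 2 n + 4} = -3 + \frac{1}{4 a n + 4} = -3 + \frac{1}{4 + 4 a n}$)
$V{\left(U \right)} = \frac{-11 - 48 U}{4 \left(1 + 4 U\right)}$
$q = 415$
$q V{\left(Q \right)} = 415 \frac{-11 - 624}{4 \left(1 + 4 \cdot 13\right)} = 415 \frac{-11 - 624}{4 \left(1 + 52\right)} = 415 \cdot \frac{1}{4} \cdot \frac{1}{53} \left(-635\right) = 415 \left(- \frac{635}{212}\right) = - \frac{263525}{212}$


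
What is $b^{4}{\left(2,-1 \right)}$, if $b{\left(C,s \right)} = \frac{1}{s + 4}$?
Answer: $\frac{1}{81} \approx 0.012346$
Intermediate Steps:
$b{\left(C,s \right)} = \frac{1}{4 + s}$
$b^{4}{\left(2,-1 \right)} = \left(\frac{1}{4 - 1}\right)^{4} = \left(\frac{1}{3}\right)^{4} = \frac{1}{81}$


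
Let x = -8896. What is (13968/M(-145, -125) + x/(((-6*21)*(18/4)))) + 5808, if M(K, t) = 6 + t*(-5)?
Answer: 2091502048/357777 ≈ 5845.8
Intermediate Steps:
M(K, t) = 6 - 5*t
(13968/M(-145, -125) + x/(((-6*21)*(18/4)))) + 5808 = (13968/(6 - 5*(-125)) - 8896/((-6*21)*(18/4))) + 5808 = (13968/(6 + 625) - 8896/((-2268/4))) + 5808 = (13968/631 - 8896/((-126*9/2))) + 5808 = (13968*(1/631) - 8896/(-567)) + 5808 = (13968/631 - 8896*(-1/567)) + 5808 = (13968/631 + 8896/567) + 5808 = 13533232/357777 + 5808 = 2091502048/357777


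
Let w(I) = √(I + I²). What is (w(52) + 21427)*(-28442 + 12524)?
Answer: -341074986 - 31836*√689 ≈ -3.4191e+8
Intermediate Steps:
(w(52) + 21427)*(-28442 + 12524) = (√(52*(1 + 52)) + 21427)*(-28442 + 12524) = (√(52*53) + 21427)*(-15918) = (√2756 + 21427)*(-15918) = (2*√689 + 21427)*(-15918) = (21427 + 2*√689)*(-15918) = -341074986 - 31836*√689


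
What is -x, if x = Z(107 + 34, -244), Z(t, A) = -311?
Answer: 311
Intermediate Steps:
x = -311
-x = -1*(-311) = 311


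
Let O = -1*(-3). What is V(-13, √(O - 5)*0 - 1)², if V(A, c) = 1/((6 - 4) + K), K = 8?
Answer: 1/100 ≈ 0.010000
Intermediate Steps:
O = 3
V(A, c) = ⅒ (V(A, c) = 1/((6 - 4) + 8) = 1/(2 + 8) = 1/10 = ⅒)
V(-13, √(O - 5)*0 - 1)² = (⅒)² = 1/100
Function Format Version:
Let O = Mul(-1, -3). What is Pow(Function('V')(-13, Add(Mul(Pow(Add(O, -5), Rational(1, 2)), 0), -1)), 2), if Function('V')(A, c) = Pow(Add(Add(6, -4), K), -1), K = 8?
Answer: Rational(1, 100) ≈ 0.010000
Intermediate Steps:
O = 3
Function('V')(A, c) = Rational(1, 10) (Function('V')(A, c) = Pow(Add(Add(6, -4), 8), -1) = Pow(Add(2, 8), -1) = Pow(10, -1) = Rational(1, 10))
Pow(Function('V')(-13, Add(Mul(Pow(Add(O, -5), Rational(1, 2)), 0), -1)), 2) = Pow(Rational(1, 10), 2) = Rational(1, 100)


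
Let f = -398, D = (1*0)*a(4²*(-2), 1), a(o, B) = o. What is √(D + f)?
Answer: I*√398 ≈ 19.95*I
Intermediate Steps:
D = 0 (D = (1*0)*(4²*(-2)) = 0*(16*(-2)) = 0*(-32) = 0)
√(D + f) = √(0 - 398) = √(-398) = I*√398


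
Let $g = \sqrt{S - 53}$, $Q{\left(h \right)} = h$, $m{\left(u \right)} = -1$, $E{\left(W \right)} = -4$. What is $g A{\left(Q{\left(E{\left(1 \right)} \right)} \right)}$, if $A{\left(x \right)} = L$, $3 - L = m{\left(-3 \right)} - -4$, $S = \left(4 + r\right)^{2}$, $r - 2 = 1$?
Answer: $0$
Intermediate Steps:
$r = 3$ ($r = 2 + 1 = 3$)
$S = 49$ ($S = \left(4 + 3\right)^{2} = 7^{2} = 49$)
$g = 2 i$ ($g = \sqrt{49 - 53} = \sqrt{-4} = 2 i \approx 2.0 i$)
$L = 0$ ($L = 3 - \left(-1 - -4\right) = 3 - \left(-1 + 4\right) = 3 - 3 = 0$)
$A{\left(x \right)} = 0$
$g A{\left(Q{\left(E{\left(1 \right)} \right)} \right)} = 2 i 0 = 0$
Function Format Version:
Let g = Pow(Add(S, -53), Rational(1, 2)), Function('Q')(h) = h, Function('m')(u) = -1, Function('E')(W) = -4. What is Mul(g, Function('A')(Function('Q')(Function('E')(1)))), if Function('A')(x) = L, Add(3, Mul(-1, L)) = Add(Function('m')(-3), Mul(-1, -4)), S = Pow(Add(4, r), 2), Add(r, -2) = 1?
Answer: 0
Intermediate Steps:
r = 3 (r = Add(2, 1) = 3)
S = 49 (S = Pow(Add(4, 3), 2) = Pow(7, 2) = 49)
g = Mul(2, I) (g = Pow(Add(49, -53), Rational(1, 2)) = Pow(-4, Rational(1, 2)) = Mul(2, I) ≈ Mul(2.0000, I))
L = 0 (L = Add(3, Mul(-1, Add(-1, Mul(-1, -4)))) = Add(3, Mul(-1, Add(-1, 4))) = Add(3, Mul(-1, 3)) = Add(3, -3) = 0)
Function('A')(x) = 0
Mul(g, Function('A')(Function('Q')(Function('E')(1)))) = Mul(Mul(2, I), 0) = 0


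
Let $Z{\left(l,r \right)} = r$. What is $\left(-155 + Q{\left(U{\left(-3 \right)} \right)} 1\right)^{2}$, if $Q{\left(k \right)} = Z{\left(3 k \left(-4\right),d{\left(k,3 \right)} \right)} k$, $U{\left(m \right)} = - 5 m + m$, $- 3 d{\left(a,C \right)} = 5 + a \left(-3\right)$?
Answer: $961$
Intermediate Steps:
$d{\left(a,C \right)} = - \frac{5}{3} + a$ ($d{\left(a,C \right)} = - \frac{5 + a \left(-3\right)}{3} = - \frac{5 - 3 a}{3} = - \frac{5}{3} + a$)
$U{\left(m \right)} = - 4 m$
$Q{\left(k \right)} = k \left(- \frac{5}{3} + k\right)$ ($Q{\left(k \right)} = \left(- \frac{5}{3} + k\right) k = k \left(- \frac{5}{3} + k\right)$)
$\left(-155 + Q{\left(U{\left(-3 \right)} \right)} 1\right)^{2} = \left(-155 + \frac{\left(-4\right) \left(-3\right) \left(-5 + 3 \left(\left(-4\right) \left(-3\right)\right)\right)}{3} \cdot 1\right)^{2} = \left(-155 + \frac{1}{3} \cdot 12 \left(-5 + 3 \cdot 12\right) 1\right)^{2} = \left(-155 + \frac{1}{3} \cdot 12 \left(-5 + 36\right) 1\right)^{2} = \left(-155 + \frac{1}{3} \cdot 12 \cdot 31 \cdot 1\right)^{2} = \left(-155 + 124 \cdot 1\right)^{2} = \left(-155 + 124\right)^{2} = \left(-31\right)^{2} = 961$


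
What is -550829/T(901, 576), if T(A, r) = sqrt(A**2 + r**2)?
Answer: -550829*sqrt(1143577)/1143577 ≈ -515.09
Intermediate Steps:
-550829/T(901, 576) = -550829/sqrt(901**2 + 576**2) = -550829/sqrt(811801 + 331776) = -550829*sqrt(1143577)/1143577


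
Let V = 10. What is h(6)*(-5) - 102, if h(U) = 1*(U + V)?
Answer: -182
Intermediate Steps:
h(U) = 10 + U (h(U) = 1*(U + 10) = 1*(10 + U) = 10 + U)
h(6)*(-5) - 102 = (10 + 6)*(-5) - 102 = 16*(-5) - 102 = -80 - 102 = -182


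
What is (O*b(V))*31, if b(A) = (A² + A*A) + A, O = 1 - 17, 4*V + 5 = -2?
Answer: -2170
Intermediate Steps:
V = -7/4 (V = -5/4 + (¼)*(-2) = -5/4 - ½ = -7/4 ≈ -1.7500)
O = -16
b(A) = A + 2*A² (b(A) = (A² + A²) + A = 2*A² + A = A + 2*A²)
(O*b(V))*31 = -(-28)*(1 + 2*(-7/4))*31 = -(-28)*(1 - 7/2)*31 = -(-28)*(-5)/2*31 = -16*35/8*31 = -70*31 = -2170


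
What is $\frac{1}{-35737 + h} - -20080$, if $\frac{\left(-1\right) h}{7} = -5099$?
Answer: $\frac{883519}{44} \approx 20080.0$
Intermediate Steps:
$h = 35693$ ($h = \left(-7\right) \left(-5099\right) = 35693$)
$\frac{1}{-35737 + h} - -20080 = \frac{1}{-35737 + 35693} - -20080 = \frac{1}{-44} + 20080 = - \frac{1}{44} + 20080 = \frac{883519}{44}$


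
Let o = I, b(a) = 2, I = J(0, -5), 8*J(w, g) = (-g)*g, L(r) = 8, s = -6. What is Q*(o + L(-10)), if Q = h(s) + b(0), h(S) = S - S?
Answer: 39/4 ≈ 9.7500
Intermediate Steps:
J(w, g) = -g²/8 (J(w, g) = ((-g)*g)/8 = (-g²)/8 = -g²/8)
I = -25/8 (I = -⅛*(-5)² = -⅛*25 = -25/8 ≈ -3.1250)
h(S) = 0
o = -25/8 ≈ -3.1250
Q = 2 (Q = 0 + 2 = 2)
Q*(o + L(-10)) = 2*(-25/8 + 8) = 2*(39/8) = 39/4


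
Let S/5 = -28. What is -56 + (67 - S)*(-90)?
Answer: -18686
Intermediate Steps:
S = -140 (S = 5*(-28) = -140)
-56 + (67 - S)*(-90) = -56 + (67 - 1*(-140))*(-90) = -56 + (67 + 140)*(-90) = -56 + 207*(-90) = -56 - 18630 = -18686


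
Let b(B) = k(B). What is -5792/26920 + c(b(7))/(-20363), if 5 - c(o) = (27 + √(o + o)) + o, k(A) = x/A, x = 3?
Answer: -102671379/479650465 + √42/142541 ≈ -0.21401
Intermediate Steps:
k(A) = 3/A
b(B) = 3/B
c(o) = -22 - o - √2*√o (c(o) = 5 - ((27 + √(o + o)) + o) = 5 - ((27 + √(2*o)) + o) = 5 - ((27 + √2*√o) + o) = 5 - (27 + o + √2*√o) = 5 + (-27 - o - √2*√o) = -22 - o - √2*√o)
-5792/26920 + c(b(7))/(-20363) = -5792/26920 + (-22 - 3/7 - √2*√(3/7))/(-20363) = -5792*1/26920 + (-22 - 3/7 - √2*√(3*(⅐)))*(-1/20363) = -724/3365 + (-22 - 1*3/7 - √2*√(3/7))*(-1/20363) = -724/3365 + (-22 - 3/7 - √2*√21/7)*(-1/20363) = -724/3365 + (-22 - 3/7 - √42/7)*(-1/20363) = -724/3365 + (-157/7 - √42/7)*(-1/20363) = -724/3365 + (157/142541 + √42/142541) = -102671379/479650465 + √42/142541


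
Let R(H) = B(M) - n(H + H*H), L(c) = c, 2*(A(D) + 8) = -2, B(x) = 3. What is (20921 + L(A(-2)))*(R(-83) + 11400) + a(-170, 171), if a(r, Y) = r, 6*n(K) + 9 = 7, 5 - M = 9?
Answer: 715399010/3 ≈ 2.3847e+8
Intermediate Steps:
M = -4 (M = 5 - 1*9 = 5 - 9 = -4)
A(D) = -9 (A(D) = -8 + (1/2)*(-2) = -8 - 1 = -9)
n(K) = -1/3 (n(K) = -3/2 + (1/6)*7 = -3/2 + 7/6 = -1/3)
R(H) = 10/3 (R(H) = 3 - 1*(-1/3) = 3 + 1/3 = 10/3)
(20921 + L(A(-2)))*(R(-83) + 11400) + a(-170, 171) = (20921 - 9)*(10/3 + 11400) - 170 = 20912*(34210/3) - 170 = 715399520/3 - 170 = 715399010/3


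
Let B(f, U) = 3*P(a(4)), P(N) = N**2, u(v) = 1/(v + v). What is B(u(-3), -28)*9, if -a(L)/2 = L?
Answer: 1728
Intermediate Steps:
a(L) = -2*L
u(v) = 1/(2*v)
B(f, U) = 192 (B(f, U) = 3*(-2*4)**2 = 3*(-8)**2 = 3*64 = 192)
B(u(-3), -28)*9 = 192*9 = 1728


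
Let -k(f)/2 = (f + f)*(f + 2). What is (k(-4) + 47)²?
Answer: 225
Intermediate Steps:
k(f) = -4*f*(2 + f) (k(f) = -2*(f + f)*(f + 2) = -2*2*f*(2 + f) = -4*f*(2 + f))
(k(-4) + 47)² = (-4*(-4)*(2 - 4) + 47)² = (-4*(-4)*(-2) + 47)² = (-32 + 47)² = 15² = 225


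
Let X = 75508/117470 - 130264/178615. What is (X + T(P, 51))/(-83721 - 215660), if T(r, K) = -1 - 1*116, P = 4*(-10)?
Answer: 245669802451/628158341639305 ≈ 0.00039110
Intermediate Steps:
P = -40
T(r, K) = -117 (T(r, K) = -1 - 116 = -117)
X = -181525066/2098190405 (X = 75508*(1/117470) - 130264*1/178615 = 37754/58735 - 130264/178615 = -181525066/2098190405 ≈ -0.086515)
(X + T(P, 51))/(-83721 - 215660) = (-181525066/2098190405 - 117)/(-83721 - 215660) = -245669802451/2098190405/(-299381) = -245669802451/2098190405*(-1/299381) = 245669802451/628158341639305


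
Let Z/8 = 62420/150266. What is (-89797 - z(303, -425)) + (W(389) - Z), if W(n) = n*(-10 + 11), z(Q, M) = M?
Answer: -6685809419/75133 ≈ -88986.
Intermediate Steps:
Z = 249680/75133 (Z = 8*(62420/150266) = 8*(62420*(1/150266)) = 8*(31210/75133) = 249680/75133 ≈ 3.3232)
W(n) = n (W(n) = n*1 = n)
(-89797 - z(303, -425)) + (W(389) - Z) = (-89797 - 1*(-425)) + (389 - 1*249680/75133) = (-89797 + 425) + (389 - 249680/75133) = -89372 + 28977057/75133 = -6685809419/75133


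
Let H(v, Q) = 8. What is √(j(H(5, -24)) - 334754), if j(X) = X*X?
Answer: I*√334690 ≈ 578.52*I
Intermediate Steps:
j(X) = X²
√(j(H(5, -24)) - 334754) = √(8² - 334754) = √(64 - 334754) = √(-334690) = I*√334690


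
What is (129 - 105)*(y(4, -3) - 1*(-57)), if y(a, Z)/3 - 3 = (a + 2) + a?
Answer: 2304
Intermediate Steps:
y(a, Z) = 15 + 6*a (y(a, Z) = 9 + 3*((a + 2) + a) = 9 + 3*((2 + a) + a) = 9 + 3*(2 + 2*a) = 9 + (6 + 6*a) = 15 + 6*a)
(129 - 105)*(y(4, -3) - 1*(-57)) = (129 - 105)*((15 + 6*4) - 1*(-57)) = 24*((15 + 24) + 57) = 24*(39 + 57) = 24*96 = 2304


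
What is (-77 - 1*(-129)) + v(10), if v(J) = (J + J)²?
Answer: 452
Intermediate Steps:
v(J) = 4*J² (v(J) = (2*J)² = 4*J²)
(-77 - 1*(-129)) + v(10) = (-77 - 1*(-129)) + 4*10² = (-77 + 129) + 4*100 = 52 + 400 = 452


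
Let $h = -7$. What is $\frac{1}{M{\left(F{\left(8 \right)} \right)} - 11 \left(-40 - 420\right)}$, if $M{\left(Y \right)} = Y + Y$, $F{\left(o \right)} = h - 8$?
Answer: $\frac{1}{5030} \approx 0.00019881$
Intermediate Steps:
$F{\left(o \right)} = -15$ ($F{\left(o \right)} = -7 - 8 = -15$)
$M{\left(Y \right)} = 2 Y$
$\frac{1}{M{\left(F{\left(8 \right)} \right)} - 11 \left(-40 - 420\right)} = \frac{1}{2 \left(-15\right) - 11 \left(-40 - 420\right)} = \frac{1}{-30 - 11 \left(-40 - 420\right)} = \frac{1}{-30 - -5060} = \frac{1}{-30 + 5060} = \frac{1}{5030}$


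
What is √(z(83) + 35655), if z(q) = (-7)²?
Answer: 2*√8926 ≈ 188.96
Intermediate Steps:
z(q) = 49
√(z(83) + 35655) = √(49 + 35655) = √35704 = 2*√8926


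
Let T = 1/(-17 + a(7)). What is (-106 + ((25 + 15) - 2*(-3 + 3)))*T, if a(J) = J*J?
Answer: -33/16 ≈ -2.0625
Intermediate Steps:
a(J) = J²
T = 1/32 (T = 1/(-17 + 7²) = 1/(-17 + 49) = 1/32 ≈ 0.031250)
(-106 + ((25 + 15) - 2*(-3 + 3)))*T = (-106 + ((25 + 15) - 2*(-3 + 3)))*(1/32) = (-106 + (40 - 2*0))*(1/32) = (-106 + (40 + 0))*(1/32) = (-106 + 40)*(1/32) = -66*1/32 = -33/16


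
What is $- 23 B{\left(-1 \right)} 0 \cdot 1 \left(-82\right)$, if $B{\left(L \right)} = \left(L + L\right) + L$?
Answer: $0$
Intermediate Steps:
$B{\left(L \right)} = 3 L$ ($B{\left(L \right)} = 2 L + L = 3 L$)
$- 23 B{\left(-1 \right)} 0 \cdot 1 \left(-82\right) = - 23 \cdot 3 \left(-1\right) 0 \cdot 1 \left(-82\right) = - 23 \left(-3\right) 0 \cdot 1 \left(-82\right) = - 23 \cdot 0 \cdot 1 \left(-82\right) = \left(-23\right) 0 \left(-82\right) = 0 \left(-82\right) = 0$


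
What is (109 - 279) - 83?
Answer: -253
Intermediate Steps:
(109 - 279) - 83 = -170 - 83 = -253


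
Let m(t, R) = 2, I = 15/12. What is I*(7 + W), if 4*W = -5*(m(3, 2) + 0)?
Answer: 45/8 ≈ 5.6250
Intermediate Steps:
I = 5/4 (I = 15*(1/12) = 5/4 ≈ 1.2500)
W = -5/2 (W = (-5*(2 + 0))/4 = (-5*2)/4 = (1/4)*(-10) = -5/2 ≈ -2.5000)
I*(7 + W) = 5*(7 - 5/2)/4 = (5/4)*(9/2) = 45/8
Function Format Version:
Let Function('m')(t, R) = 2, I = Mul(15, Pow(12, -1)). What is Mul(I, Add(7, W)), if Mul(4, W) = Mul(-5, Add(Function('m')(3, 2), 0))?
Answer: Rational(45, 8) ≈ 5.6250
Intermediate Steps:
I = Rational(5, 4) (I = Mul(15, Rational(1, 12)) = Rational(5, 4) ≈ 1.2500)
W = Rational(-5, 2) (W = Mul(Rational(1, 4), Mul(-5, Add(2, 0))) = Mul(Rational(1, 4), Mul(-5, 2)) = Mul(Rational(1, 4), -10) = Rational(-5, 2) ≈ -2.5000)
Mul(I, Add(7, W)) = Mul(Rational(5, 4), Add(7, Rational(-5, 2))) = Mul(Rational(5, 4), Rational(9, 2)) = Rational(45, 8)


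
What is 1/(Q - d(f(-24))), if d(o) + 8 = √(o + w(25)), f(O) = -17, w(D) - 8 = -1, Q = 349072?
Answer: 34908/12185684641 + I*√10/121856846410 ≈ 2.8647e-6 + 2.5951e-11*I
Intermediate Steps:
w(D) = 7 (w(D) = 8 - 1 = 7)
d(o) = -8 + √(7 + o) (d(o) = -8 + √(o + 7) = -8 + √(7 + o))
1/(Q - d(f(-24))) = 1/(349072 - (-8 + √(7 - 17))) = 1/(349072 - (-8 + √(-10))) = 1/(349072 - (-8 + I*√10)) = 1/(349072 + (8 - I*√10)) = 1/(349080 - I*√10)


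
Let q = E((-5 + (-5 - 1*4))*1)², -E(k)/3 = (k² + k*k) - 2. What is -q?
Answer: -1368900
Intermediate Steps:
E(k) = 6 - 6*k² (E(k) = -3*((k² + k*k) - 2) = -3*((k² + k²) - 2) = -3*(2*k² - 2) = -3*(-2 + 2*k²) = 6 - 6*k²)
q = 1368900 (q = (6 - 6*(-5 + (-5 - 1*4))²)² = (6 - 6*(-5 + (-5 - 4))²)² = (6 - 6*(-5 - 9)²)² = (6 - 6*(-14*1)²)² = (6 - 6*(-14)²)² = (6 - 6*196)² = (6 - 1176)² = (-1170)² = 1368900)
-q = -1*1368900 = -1368900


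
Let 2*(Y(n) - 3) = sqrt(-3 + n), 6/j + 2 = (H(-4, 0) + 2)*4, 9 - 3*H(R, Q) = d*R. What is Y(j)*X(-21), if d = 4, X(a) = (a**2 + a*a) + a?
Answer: 2583 + 861*I*sqrt(2478)/59 ≈ 2583.0 + 726.44*I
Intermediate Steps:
X(a) = a + 2*a**2 (X(a) = (a**2 + a**2) + a = 2*a**2 + a = a + 2*a**2)
H(R, Q) = 3 - 4*R/3
j = 9/59 (j = 6/(-2 + ((3 - 4/3*(-4)) + 2)*4) = 6/(-2 + ((3 + 16/3) + 2)*4) = 6/(-2 + (25/3 + 2)*4) = 6/(-2 + (31/3)*4) = 6/(-2 + 124/3) = 6/(118/3) = 6*(3/118) = 9/59 ≈ 0.15254)
Y(n) = 3 + sqrt(-3 + n)/2
Y(j)*X(-21) = (3 + sqrt(-3 + 9/59)/2)*(-21*(1 + 2*(-21))) = (3 + sqrt(-168/59)/2)*(-21*(1 - 42)) = (3 + (2*I*sqrt(2478)/59)/2)*(-21*(-41)) = (3 + I*sqrt(2478)/59)*861 = 2583 + 861*I*sqrt(2478)/59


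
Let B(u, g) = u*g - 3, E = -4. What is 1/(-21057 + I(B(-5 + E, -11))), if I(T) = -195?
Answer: -1/21252 ≈ -4.7054e-5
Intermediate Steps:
B(u, g) = -3 + g*u (B(u, g) = g*u - 3 = -3 + g*u)
1/(-21057 + I(B(-5 + E, -11))) = 1/(-21057 - 195) = 1/(-21252) = -1/21252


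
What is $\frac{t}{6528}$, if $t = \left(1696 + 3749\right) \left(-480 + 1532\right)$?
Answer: $\frac{477345}{544} \approx 877.47$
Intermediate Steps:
$t = 5728140$ ($t = 5445 \cdot 1052 = 5728140$)
$\frac{t}{6528} = \frac{5728140}{6528} = 5728140 \cdot \frac{1}{6528} = \frac{477345}{544}$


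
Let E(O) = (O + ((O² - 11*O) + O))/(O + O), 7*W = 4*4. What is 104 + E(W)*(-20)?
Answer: 1198/7 ≈ 171.14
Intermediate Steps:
W = 16/7 (W = (4*4)/7 = (⅐)*16 = 16/7 ≈ 2.2857)
E(O) = (O² - 9*O)/(2*O) (E(O) = (O + (O² - 10*O))/((2*O)) = (O² - 9*O)*(1/(2*O)) = (O² - 9*O)/(2*O))
104 + E(W)*(-20) = 104 + (-9/2 + (½)*(16/7))*(-20) = 104 + (-9/2 + 8/7)*(-20) = 104 - 47/14*(-20) = 104 + 470/7 = 1198/7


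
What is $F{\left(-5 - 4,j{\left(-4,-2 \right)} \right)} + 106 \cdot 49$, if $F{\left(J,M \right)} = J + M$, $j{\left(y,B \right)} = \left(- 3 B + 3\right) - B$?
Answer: $5196$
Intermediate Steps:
$j{\left(y,B \right)} = 3 - 4 B$ ($j{\left(y,B \right)} = \left(3 - 3 B\right) - B = 3 - 4 B$)
$F{\left(-5 - 4,j{\left(-4,-2 \right)} \right)} + 106 \cdot 49 = \left(\left(-5 - 4\right) + \left(3 - -8\right)\right) + 106 \cdot 49 = \left(-9 + \left(3 + 8\right)\right) + 5194 = \left(-9 + 11\right) + 5194 = 2 + 5194 = 5196$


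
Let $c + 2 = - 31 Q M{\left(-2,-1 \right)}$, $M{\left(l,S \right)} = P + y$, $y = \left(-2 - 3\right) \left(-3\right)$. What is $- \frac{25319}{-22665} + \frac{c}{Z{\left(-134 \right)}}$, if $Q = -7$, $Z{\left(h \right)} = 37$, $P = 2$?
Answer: $\frac{84502658}{838605} \approx 100.77$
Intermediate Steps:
$y = 15$ ($y = \left(-5\right) \left(-3\right) = 15$)
$M{\left(l,S \right)} = 17$ ($M{\left(l,S \right)} = 2 + 15 = 17$)
$c = 3687$ ($c = -2 + \left(-31\right) \left(-7\right) 17 = -2 + 217 \cdot 17 = -2 + 3689 = 3687$)
$- \frac{25319}{-22665} + \frac{c}{Z{\left(-134 \right)}} = - \frac{25319}{-22665} + \frac{3687}{37} = \left(-25319\right) \left(- \frac{1}{22665}\right) + 3687 \cdot \frac{1}{37} = \frac{25319}{22665} + \frac{3687}{37} = \frac{84502658}{838605}$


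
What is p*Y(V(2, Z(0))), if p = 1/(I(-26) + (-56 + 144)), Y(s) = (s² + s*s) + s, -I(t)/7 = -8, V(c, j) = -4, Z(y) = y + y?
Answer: 7/36 ≈ 0.19444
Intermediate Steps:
Z(y) = 2*y
I(t) = 56 (I(t) = -7*(-8) = 56)
Y(s) = s + 2*s² (Y(s) = (s² + s²) + s = 2*s² + s = s + 2*s²)
p = 1/144 (p = 1/(56 + (-56 + 144)) = 1/(56 + 88) = 1/144 ≈ 0.0069444)
p*Y(V(2, Z(0))) = (-4*(1 + 2*(-4)))/144 = (-4*(1 - 8))/144 = (-4*(-7))/144 = (1/144)*28 = 7/36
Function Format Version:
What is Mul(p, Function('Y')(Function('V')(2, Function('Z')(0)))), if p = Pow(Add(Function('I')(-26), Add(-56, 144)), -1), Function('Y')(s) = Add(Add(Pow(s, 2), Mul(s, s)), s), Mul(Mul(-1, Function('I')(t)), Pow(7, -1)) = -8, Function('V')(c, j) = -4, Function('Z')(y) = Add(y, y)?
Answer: Rational(7, 36) ≈ 0.19444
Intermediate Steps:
Function('Z')(y) = Mul(2, y)
Function('I')(t) = 56 (Function('I')(t) = Mul(-7, -8) = 56)
Function('Y')(s) = Add(s, Mul(2, Pow(s, 2))) (Function('Y')(s) = Add(Add(Pow(s, 2), Pow(s, 2)), s) = Add(Mul(2, Pow(s, 2)), s) = Add(s, Mul(2, Pow(s, 2))))
p = Rational(1, 144) (p = Pow(Add(56, Add(-56, 144)), -1) = Pow(Add(56, 88), -1) = Pow(144, -1) = Rational(1, 144) ≈ 0.0069444)
Mul(p, Function('Y')(Function('V')(2, Function('Z')(0)))) = Mul(Rational(1, 144), Mul(-4, Add(1, Mul(2, -4)))) = Mul(Rational(1, 144), Mul(-4, Add(1, -8))) = Mul(Rational(1, 144), Mul(-4, -7)) = Mul(Rational(1, 144), 28) = Rational(7, 36)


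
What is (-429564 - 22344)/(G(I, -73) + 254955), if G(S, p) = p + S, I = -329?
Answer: -150636/84851 ≈ -1.7753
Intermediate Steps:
G(S, p) = S + p
(-429564 - 22344)/(G(I, -73) + 254955) = (-429564 - 22344)/((-329 - 73) + 254955) = -451908/(-402 + 254955) = -451908/254553 = -451908*1/254553 = -150636/84851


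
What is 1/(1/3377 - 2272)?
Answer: -3377/7672543 ≈ -0.00044014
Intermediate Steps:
1/(1/3377 - 2272) = 1/(-7672543/3377) = -3377/7672543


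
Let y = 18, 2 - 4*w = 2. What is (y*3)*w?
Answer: 0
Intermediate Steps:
w = 0 (w = ½ - ¼*2 = ½ - ½ = 0)
(y*3)*w = (18*3)*0 = 54*0 = 0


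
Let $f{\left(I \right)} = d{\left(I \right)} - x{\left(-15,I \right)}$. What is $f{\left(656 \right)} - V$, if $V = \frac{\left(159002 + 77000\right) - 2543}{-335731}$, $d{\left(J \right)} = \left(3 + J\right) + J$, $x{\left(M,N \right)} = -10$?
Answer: $\frac{445077034}{335731} \approx 1325.7$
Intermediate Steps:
$d{\left(J \right)} = 3 + 2 J$
$f{\left(I \right)} = 13 + 2 I$ ($f{\left(I \right)} = \left(3 + 2 I\right) - -10 = \left(3 + 2 I\right) + 10 = 13 + 2 I$)
$V = - \frac{233459}{335731}$ ($V = \left(236002 - 2543\right) \left(- \frac{1}{335731}\right) = 233459 \left(- \frac{1}{335731}\right) = - \frac{233459}{335731} \approx -0.69538$)
$f{\left(656 \right)} - V = \left(13 + 2 \cdot 656\right) - - \frac{233459}{335731} = \left(13 + 1312\right) + \frac{233459}{335731} = 1325 + \frac{233459}{335731} = \frac{445077034}{335731}$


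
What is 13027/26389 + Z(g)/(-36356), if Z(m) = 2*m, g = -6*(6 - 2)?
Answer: 118719071/239849621 ≈ 0.49497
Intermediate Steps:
g = -24 (g = -6*4 = -24)
13027/26389 + Z(g)/(-36356) = 13027/26389 + (2*(-24))/(-36356) = 13027*(1/26389) - 48*(-1/36356) = 13027/26389 + 12/9089 = 118719071/239849621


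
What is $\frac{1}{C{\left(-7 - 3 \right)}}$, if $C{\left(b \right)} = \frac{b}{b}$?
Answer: $1$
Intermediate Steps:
$C{\left(b \right)} = 1$
$\frac{1}{C{\left(-7 - 3 \right)}} = 1^{-1} = 1$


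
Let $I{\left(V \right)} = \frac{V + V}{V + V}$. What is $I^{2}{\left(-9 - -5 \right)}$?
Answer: $1$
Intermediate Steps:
$I{\left(V \right)} = 1$ ($I{\left(V \right)} = \frac{2 V}{2 V} = 2 V \frac{1}{2 V} = 1$)
$I^{2}{\left(-9 - -5 \right)} = 1^{2} = 1$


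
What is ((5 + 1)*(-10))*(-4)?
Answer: 240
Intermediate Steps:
((5 + 1)*(-10))*(-4) = (6*(-10))*(-4) = -60*(-4) = 240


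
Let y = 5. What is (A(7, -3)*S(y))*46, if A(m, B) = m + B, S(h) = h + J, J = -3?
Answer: 368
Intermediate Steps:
S(h) = -3 + h (S(h) = h - 3 = -3 + h)
A(m, B) = B + m
(A(7, -3)*S(y))*46 = ((-3 + 7)*(-3 + 5))*46 = (4*2)*46 = 8*46 = 368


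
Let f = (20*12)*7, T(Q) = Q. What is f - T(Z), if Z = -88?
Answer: 1768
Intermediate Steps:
f = 1680 (f = 240*7 = 1680)
f - T(Z) = 1680 - 1*(-88) = 1680 + 88 = 1768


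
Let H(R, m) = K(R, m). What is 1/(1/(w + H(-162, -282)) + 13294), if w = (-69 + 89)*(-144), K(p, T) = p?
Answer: 3042/40440347 ≈ 7.5222e-5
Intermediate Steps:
H(R, m) = R
w = -2880 (w = 20*(-144) = -2880)
1/(1/(w + H(-162, -282)) + 13294) = 1/(1/(-2880 - 162) + 13294) = 1/(1/(-3042) + 13294) = 1/(-1/3042 + 13294) = 1/(40440347/3042) = 3042/40440347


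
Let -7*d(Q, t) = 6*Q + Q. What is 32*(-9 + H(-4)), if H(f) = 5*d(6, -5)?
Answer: -1248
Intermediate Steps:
d(Q, t) = -Q (d(Q, t) = -(6*Q + Q)/7 = -Q)
H(f) = -30 (H(f) = 5*(-1*6) = 5*(-6) = -30)
32*(-9 + H(-4)) = 32*(-9 - 30) = 32*(-39) = -1248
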